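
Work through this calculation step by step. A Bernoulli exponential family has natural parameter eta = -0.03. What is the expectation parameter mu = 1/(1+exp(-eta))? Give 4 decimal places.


Dual coordinate (expectation parameter) for Bernoulli:
mu = 1/(1+exp(-eta)).
eta = -0.03.
exp(-eta) = exp(0.03) = 1.030455.
mu = 1/(1+1.030455) = 0.4925

0.4925


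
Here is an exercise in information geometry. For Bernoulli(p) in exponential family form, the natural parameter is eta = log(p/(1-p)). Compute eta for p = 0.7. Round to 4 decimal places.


Natural parameter for Bernoulli: eta = log(p/(1-p)).
p = 0.7, 1-p = 0.3.
p/(1-p) = 2.333333.
eta = log(2.333333) = 0.8473

0.8473


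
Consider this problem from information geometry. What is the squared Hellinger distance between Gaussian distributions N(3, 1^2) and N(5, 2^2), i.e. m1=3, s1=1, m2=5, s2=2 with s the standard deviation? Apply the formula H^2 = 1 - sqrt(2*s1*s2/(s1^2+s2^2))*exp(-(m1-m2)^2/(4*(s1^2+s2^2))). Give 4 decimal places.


Squared Hellinger distance for Gaussians:
H^2 = 1 - sqrt(2*s1*s2/(s1^2+s2^2)) * exp(-(m1-m2)^2/(4*(s1^2+s2^2))).
s1^2 = 1, s2^2 = 4, s1^2+s2^2 = 5.
sqrt(2*1*2/(5)) = 0.894427.
(m1-m2)^2 = (-2)^2 = 4.
exp(-4/(4*5)) = exp(-0.2) = 0.818731.
H^2 = 1 - 0.894427*0.818731 = 0.2677

0.2677


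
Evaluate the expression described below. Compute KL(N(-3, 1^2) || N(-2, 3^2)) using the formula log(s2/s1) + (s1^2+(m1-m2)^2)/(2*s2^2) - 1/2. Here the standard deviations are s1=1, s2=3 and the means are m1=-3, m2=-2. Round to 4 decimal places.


KL divergence between normal distributions:
KL = log(s2/s1) + (s1^2 + (m1-m2)^2)/(2*s2^2) - 1/2.
log(3/1) = 1.098612.
(1^2 + (-3--2)^2)/(2*3^2) = (1 + 1)/18 = 0.111111.
KL = 1.098612 + 0.111111 - 0.5 = 0.7097

0.7097


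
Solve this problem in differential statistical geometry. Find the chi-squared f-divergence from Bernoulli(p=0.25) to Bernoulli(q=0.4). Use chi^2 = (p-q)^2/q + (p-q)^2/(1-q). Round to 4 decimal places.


Chi-squared divergence between Bernoulli distributions:
chi^2 = (p-q)^2/q + (p-q)^2/(1-q).
p = 0.25, q = 0.4, p-q = -0.15.
(p-q)^2 = 0.0225.
term1 = 0.0225/0.4 = 0.05625.
term2 = 0.0225/0.6 = 0.0375.
chi^2 = 0.05625 + 0.0375 = 0.0938

0.0938


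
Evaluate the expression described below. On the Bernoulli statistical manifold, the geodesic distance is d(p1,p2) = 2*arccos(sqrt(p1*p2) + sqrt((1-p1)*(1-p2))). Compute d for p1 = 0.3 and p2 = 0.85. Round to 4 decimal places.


Geodesic distance on Bernoulli manifold:
d(p1,p2) = 2*arccos(sqrt(p1*p2) + sqrt((1-p1)*(1-p2))).
sqrt(p1*p2) = sqrt(0.3*0.85) = 0.504975.
sqrt((1-p1)*(1-p2)) = sqrt(0.7*0.15) = 0.324037.
arg = 0.504975 + 0.324037 = 0.829012.
d = 2*arccos(0.829012) = 1.1869

1.1869


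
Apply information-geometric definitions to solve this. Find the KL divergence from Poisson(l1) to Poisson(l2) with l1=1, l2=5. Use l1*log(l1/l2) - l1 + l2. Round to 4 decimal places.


KL divergence for Poisson:
KL = l1*log(l1/l2) - l1 + l2.
l1 = 1, l2 = 5.
log(1/5) = -1.609438.
l1*log(l1/l2) = 1 * -1.609438 = -1.609438.
KL = -1.609438 - 1 + 5 = 2.3906

2.3906


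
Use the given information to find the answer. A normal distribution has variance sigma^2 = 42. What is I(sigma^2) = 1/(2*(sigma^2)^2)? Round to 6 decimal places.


Fisher information for variance: I(sigma^2) = 1/(2*sigma^4).
sigma^2 = 42, so sigma^4 = 1764.
I = 1/(2*1764) = 1/3528 = 0.000283

0.000283


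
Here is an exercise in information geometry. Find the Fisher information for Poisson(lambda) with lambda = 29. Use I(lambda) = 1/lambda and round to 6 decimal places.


Fisher information for Poisson: I(lambda) = 1/lambda.
lambda = 29.
I(lambda) = 1/29 = 0.034483

0.034483


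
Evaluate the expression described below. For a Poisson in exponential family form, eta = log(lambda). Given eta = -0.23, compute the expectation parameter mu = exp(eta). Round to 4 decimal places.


Expectation parameter for Poisson exponential family:
mu = exp(eta).
eta = -0.23.
mu = exp(-0.23) = 0.7945

0.7945


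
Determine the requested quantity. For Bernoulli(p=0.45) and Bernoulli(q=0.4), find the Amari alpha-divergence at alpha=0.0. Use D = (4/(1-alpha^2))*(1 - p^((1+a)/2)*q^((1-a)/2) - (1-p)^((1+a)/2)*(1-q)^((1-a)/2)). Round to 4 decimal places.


Amari alpha-divergence:
D = (4/(1-alpha^2))*(1 - p^((1+a)/2)*q^((1-a)/2) - (1-p)^((1+a)/2)*(1-q)^((1-a)/2)).
alpha = 0.0, p = 0.45, q = 0.4.
e1 = (1+alpha)/2 = 0.5, e2 = (1-alpha)/2 = 0.5.
t1 = p^e1 * q^e2 = 0.45^0.5 * 0.4^0.5 = 0.424264.
t2 = (1-p)^e1 * (1-q)^e2 = 0.55^0.5 * 0.6^0.5 = 0.574456.
4/(1-alpha^2) = 4.0.
D = 4.0*(1 - 0.424264 - 0.574456) = 0.0051

0.0051


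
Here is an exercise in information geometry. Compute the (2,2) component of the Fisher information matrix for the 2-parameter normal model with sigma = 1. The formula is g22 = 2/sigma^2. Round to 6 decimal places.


For the 2-parameter normal family, the Fisher metric has:
  g11 = 1/sigma^2, g22 = 2/sigma^2.
sigma = 1, sigma^2 = 1.
g22 = 2.000000

2.000000


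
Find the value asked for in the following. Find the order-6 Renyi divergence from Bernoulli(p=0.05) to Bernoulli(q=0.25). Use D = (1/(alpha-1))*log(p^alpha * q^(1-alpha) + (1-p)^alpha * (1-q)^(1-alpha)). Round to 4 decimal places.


Renyi divergence of order alpha between Bernoulli distributions:
D = (1/(alpha-1))*log(p^alpha * q^(1-alpha) + (1-p)^alpha * (1-q)^(1-alpha)).
alpha = 6, p = 0.05, q = 0.25.
p^alpha * q^(1-alpha) = 0.05^6 * 0.25^-5 = 1.6e-05.
(1-p)^alpha * (1-q)^(1-alpha) = 0.95^6 * 0.75^-5 = 3.097671.
sum = 1.6e-05 + 3.097671 = 3.097687.
D = (1/5)*log(3.097687) = 0.2261

0.2261


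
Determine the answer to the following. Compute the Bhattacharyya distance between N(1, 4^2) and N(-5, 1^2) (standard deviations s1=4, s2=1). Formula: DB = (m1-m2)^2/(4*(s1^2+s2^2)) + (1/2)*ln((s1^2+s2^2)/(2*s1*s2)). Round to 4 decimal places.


Bhattacharyya distance between two Gaussians:
DB = (m1-m2)^2/(4*(s1^2+s2^2)) + (1/2)*ln((s1^2+s2^2)/(2*s1*s2)).
(m1-m2)^2 = (6)^2 = 36.
s1^2+s2^2 = 16 + 1 = 17.
term1 = 36/68 = 0.529412.
term2 = 0.5*ln(17/8.0) = 0.376886.
DB = 0.529412 + 0.376886 = 0.9063

0.9063


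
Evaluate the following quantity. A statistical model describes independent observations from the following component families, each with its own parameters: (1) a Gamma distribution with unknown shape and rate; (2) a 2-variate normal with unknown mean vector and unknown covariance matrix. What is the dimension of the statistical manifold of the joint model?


The dimension of a statistical manifold equals the number of free
(independent) real parameters of the model. For a product of independent
blocks the parameter counts add.
- Gamma (shape, rate): 2.
- 2-variate normal: 2 (mean) + 2*3/2 = 3 (symmetric covariance) = 5.
Total = 2 + 5 = 7.
Dimension = 7

7


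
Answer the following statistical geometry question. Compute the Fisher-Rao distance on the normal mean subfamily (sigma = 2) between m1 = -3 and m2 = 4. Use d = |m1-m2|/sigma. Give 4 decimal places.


On the fixed-variance normal subfamily, geodesic distance = |m1-m2|/sigma.
|-3 - 4| = 7.
sigma = 2.
d = 7/2 = 3.5000

3.5000


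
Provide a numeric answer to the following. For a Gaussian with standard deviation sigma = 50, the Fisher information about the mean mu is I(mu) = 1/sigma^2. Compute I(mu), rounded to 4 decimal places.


The Fisher information for the mean of a normal distribution is I(mu) = 1/sigma^2.
sigma = 50, so sigma^2 = 2500.
I(mu) = 1/2500 = 0.0004

0.0004


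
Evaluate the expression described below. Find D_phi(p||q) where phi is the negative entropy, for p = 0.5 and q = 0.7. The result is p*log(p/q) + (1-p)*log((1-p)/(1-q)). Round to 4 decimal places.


Bregman divergence with negative entropy generator:
D = p*log(p/q) + (1-p)*log((1-p)/(1-q)).
p = 0.5, q = 0.7.
p*log(p/q) = 0.5*log(0.5/0.7) = -0.168236.
(1-p)*log((1-p)/(1-q)) = 0.5*log(0.5/0.3) = 0.255413.
D = -0.168236 + 0.255413 = 0.0872

0.0872


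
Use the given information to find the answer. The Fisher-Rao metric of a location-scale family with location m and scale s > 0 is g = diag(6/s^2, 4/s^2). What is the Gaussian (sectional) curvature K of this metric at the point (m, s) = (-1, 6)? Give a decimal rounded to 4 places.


The metric has the form g = (A dm^2 + B ds^2)/s^2 with A = 6, B = 4.
Substitute u = sqrt(A/B)*m: g = B*(du^2 + ds^2)/s^2, i.e. B times the
Poincare upper half-plane metric, which has constant Gaussian curvature -1.
Scaling a 2D metric by a constant c divides the Gaussian curvature by c,
so K = -1/B = -1/(4) = -0.2500 everywhere (the point (m, s) = (-1, 6) is irrelevant:
the curvature is constant).
The requested Gaussian curvature is K = -0.2500.

-0.2500


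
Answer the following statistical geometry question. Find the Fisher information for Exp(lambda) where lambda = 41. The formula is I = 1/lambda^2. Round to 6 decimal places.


Fisher information for exponential: I(lambda) = 1/lambda^2.
lambda = 41, lambda^2 = 1681.
I = 1/1681 = 0.000595

0.000595


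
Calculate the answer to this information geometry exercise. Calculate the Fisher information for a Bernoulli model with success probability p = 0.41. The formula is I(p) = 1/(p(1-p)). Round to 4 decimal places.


For Bernoulli(p), Fisher information is I(p) = 1/(p*(1-p)).
p = 0.41, 1-p = 0.59.
p*(1-p) = 0.2419.
I(p) = 1/0.2419 = 4.1339

4.1339


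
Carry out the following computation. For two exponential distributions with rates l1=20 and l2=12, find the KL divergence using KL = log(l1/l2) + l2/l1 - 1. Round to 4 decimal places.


KL divergence for exponential family:
KL = log(l1/l2) + l2/l1 - 1.
log(20/12) = 0.510826.
12/20 = 0.6.
KL = 0.510826 + 0.6 - 1 = 0.1108

0.1108


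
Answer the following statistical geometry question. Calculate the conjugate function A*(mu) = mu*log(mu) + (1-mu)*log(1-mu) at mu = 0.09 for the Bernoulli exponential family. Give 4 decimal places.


Legendre transform for Bernoulli:
A*(mu) = mu*log(mu) + (1-mu)*log(1-mu).
mu = 0.09, 1-mu = 0.91.
mu*log(mu) = 0.09*log(0.09) = -0.216715.
(1-mu)*log(1-mu) = 0.91*log(0.91) = -0.085823.
A* = -0.216715 + -0.085823 = -0.3025

-0.3025


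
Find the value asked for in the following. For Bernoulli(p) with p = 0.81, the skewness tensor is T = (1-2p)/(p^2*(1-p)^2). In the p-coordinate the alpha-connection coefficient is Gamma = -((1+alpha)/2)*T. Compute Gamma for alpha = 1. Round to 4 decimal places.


Skewness (Amari-Chentsov) tensor: T = (1-2p)/(p^2*(1-p)^2).
p = 0.81, 1-2p = -0.62, p^2 = 0.6561, (1-p)^2 = 0.0361.
T = -0.62/(0.6561 * 0.0361) = -26.176673.
In the p-coordinate, Gamma^(alpha) = Gamma^(0) - (alpha/2)*T with Gamma^(0) = (1/2)*g'(p) = -T/2,
so Gamma^(alpha) = -((1+alpha)/2)*T.
alpha = 1, -(1+alpha)/2 = -1.0.
Gamma = -1.0 * -26.176673 = 26.1767

26.1767


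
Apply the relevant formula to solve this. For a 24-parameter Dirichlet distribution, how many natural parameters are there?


Exponential family dimension calculation:
Dirichlet with 24 components has 24 natural parameters.

24


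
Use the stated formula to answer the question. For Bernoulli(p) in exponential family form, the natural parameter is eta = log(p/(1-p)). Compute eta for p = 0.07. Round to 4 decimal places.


Natural parameter for Bernoulli: eta = log(p/(1-p)).
p = 0.07, 1-p = 0.93.
p/(1-p) = 0.075269.
eta = log(0.075269) = -2.5867

-2.5867


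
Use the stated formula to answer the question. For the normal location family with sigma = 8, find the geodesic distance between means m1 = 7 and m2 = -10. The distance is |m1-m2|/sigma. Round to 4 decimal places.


On the fixed-variance normal subfamily, geodesic distance = |m1-m2|/sigma.
|7 - -10| = 17.
sigma = 8.
d = 17/8 = 2.1250

2.1250


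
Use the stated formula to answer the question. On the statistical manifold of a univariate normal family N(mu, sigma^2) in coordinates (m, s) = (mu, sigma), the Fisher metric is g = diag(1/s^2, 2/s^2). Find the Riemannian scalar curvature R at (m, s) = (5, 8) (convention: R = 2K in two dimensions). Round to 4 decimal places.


The metric has the form g = (A dm^2 + B ds^2)/s^2 with A = 1, B = 2.
Substitute u = sqrt(A/B)*m: g = B*(du^2 + ds^2)/s^2, i.e. B times the
Poincare upper half-plane metric, which has constant Gaussian curvature -1.
Scaling a 2D metric by a constant c divides the Gaussian curvature by c,
so K = -1/B = -1/(2) = -0.5000 everywhere (the point (m, s) = (5, 8) is irrelevant:
the curvature is constant).
Scalar curvature in dimension 2: R = 2K = -2/(2) = -1.0000.

-1.0000


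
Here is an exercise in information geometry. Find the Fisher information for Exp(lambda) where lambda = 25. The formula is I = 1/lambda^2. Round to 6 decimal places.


Fisher information for exponential: I(lambda) = 1/lambda^2.
lambda = 25, lambda^2 = 625.
I = 1/625 = 0.001600

0.001600


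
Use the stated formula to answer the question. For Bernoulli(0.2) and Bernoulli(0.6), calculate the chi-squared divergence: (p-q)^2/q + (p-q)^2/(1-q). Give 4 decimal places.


Chi-squared divergence between Bernoulli distributions:
chi^2 = (p-q)^2/q + (p-q)^2/(1-q).
p = 0.2, q = 0.6, p-q = -0.4.
(p-q)^2 = 0.16.
term1 = 0.16/0.6 = 0.266667.
term2 = 0.16/0.4 = 0.4.
chi^2 = 0.266667 + 0.4 = 0.6667

0.6667


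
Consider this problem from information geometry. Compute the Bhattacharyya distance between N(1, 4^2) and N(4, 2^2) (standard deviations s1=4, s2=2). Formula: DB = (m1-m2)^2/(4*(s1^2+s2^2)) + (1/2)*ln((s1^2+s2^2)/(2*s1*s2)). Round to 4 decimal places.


Bhattacharyya distance between two Gaussians:
DB = (m1-m2)^2/(4*(s1^2+s2^2)) + (1/2)*ln((s1^2+s2^2)/(2*s1*s2)).
(m1-m2)^2 = (-3)^2 = 9.
s1^2+s2^2 = 16 + 4 = 20.
term1 = 9/80 = 0.1125.
term2 = 0.5*ln(20/16.0) = 0.111572.
DB = 0.1125 + 0.111572 = 0.2241

0.2241


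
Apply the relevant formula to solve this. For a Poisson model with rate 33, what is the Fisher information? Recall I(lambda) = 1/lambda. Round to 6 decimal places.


Fisher information for Poisson: I(lambda) = 1/lambda.
lambda = 33.
I(lambda) = 1/33 = 0.030303

0.030303


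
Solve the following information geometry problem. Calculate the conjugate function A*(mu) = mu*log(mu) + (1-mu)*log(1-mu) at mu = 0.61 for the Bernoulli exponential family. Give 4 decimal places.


Legendre transform for Bernoulli:
A*(mu) = mu*log(mu) + (1-mu)*log(1-mu).
mu = 0.61, 1-mu = 0.39.
mu*log(mu) = 0.61*log(0.61) = -0.301521.
(1-mu)*log(1-mu) = 0.39*log(0.39) = -0.367227.
A* = -0.301521 + -0.367227 = -0.6687

-0.6687


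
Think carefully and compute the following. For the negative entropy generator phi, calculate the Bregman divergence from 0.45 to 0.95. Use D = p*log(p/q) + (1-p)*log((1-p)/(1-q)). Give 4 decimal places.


Bregman divergence with negative entropy generator:
D = p*log(p/q) + (1-p)*log((1-p)/(1-q)).
p = 0.45, q = 0.95.
p*log(p/q) = 0.45*log(0.45/0.95) = -0.336246.
(1-p)*log((1-p)/(1-q)) = 0.55*log(0.55/0.05) = 1.318842.
D = -0.336246 + 1.318842 = 0.9826

0.9826


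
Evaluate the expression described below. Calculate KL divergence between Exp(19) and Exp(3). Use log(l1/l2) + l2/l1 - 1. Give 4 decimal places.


KL divergence for exponential family:
KL = log(l1/l2) + l2/l1 - 1.
log(19/3) = 1.845827.
3/19 = 0.157895.
KL = 1.845827 + 0.157895 - 1 = 1.0037

1.0037


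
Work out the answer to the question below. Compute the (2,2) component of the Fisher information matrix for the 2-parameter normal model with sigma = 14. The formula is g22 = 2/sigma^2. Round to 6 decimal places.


For the 2-parameter normal family, the Fisher metric has:
  g11 = 1/sigma^2, g22 = 2/sigma^2.
sigma = 14, sigma^2 = 196.
g22 = 0.010204

0.010204


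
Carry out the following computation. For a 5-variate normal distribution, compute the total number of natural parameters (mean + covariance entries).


Exponential family dimension calculation:
For 5-dim MVN: mean has 5 params, covariance has 5*6/2 = 15 unique entries.
Total dim = 5 + 15 = 20.

20


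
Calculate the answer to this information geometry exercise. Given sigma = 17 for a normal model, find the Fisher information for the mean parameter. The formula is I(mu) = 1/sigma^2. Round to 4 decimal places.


The Fisher information for the mean of a normal distribution is I(mu) = 1/sigma^2.
sigma = 17, so sigma^2 = 289.
I(mu) = 1/289 = 0.0035

0.0035


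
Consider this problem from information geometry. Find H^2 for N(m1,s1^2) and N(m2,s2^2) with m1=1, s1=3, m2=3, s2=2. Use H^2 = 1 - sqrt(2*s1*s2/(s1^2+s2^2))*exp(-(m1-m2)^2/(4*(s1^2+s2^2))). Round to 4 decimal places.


Squared Hellinger distance for Gaussians:
H^2 = 1 - sqrt(2*s1*s2/(s1^2+s2^2)) * exp(-(m1-m2)^2/(4*(s1^2+s2^2))).
s1^2 = 9, s2^2 = 4, s1^2+s2^2 = 13.
sqrt(2*3*2/(13)) = 0.960769.
(m1-m2)^2 = (-2)^2 = 4.
exp(-4/(4*13)) = exp(-0.076923) = 0.925961.
H^2 = 1 - 0.960769*0.925961 = 0.1104

0.1104


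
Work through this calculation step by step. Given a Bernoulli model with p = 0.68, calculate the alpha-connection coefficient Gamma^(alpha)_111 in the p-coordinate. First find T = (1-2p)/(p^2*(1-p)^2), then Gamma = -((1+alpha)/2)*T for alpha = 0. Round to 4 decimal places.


Skewness (Amari-Chentsov) tensor: T = (1-2p)/(p^2*(1-p)^2).
p = 0.68, 1-2p = -0.36, p^2 = 0.4624, (1-p)^2 = 0.1024.
T = -0.36/(0.4624 * 0.1024) = -7.602995.
In the p-coordinate, Gamma^(alpha) = Gamma^(0) - (alpha/2)*T with Gamma^(0) = (1/2)*g'(p) = -T/2,
so Gamma^(alpha) = -((1+alpha)/2)*T.
alpha = 0, -(1+alpha)/2 = -0.5.
Gamma = -0.5 * -7.602995 = 3.8015

3.8015


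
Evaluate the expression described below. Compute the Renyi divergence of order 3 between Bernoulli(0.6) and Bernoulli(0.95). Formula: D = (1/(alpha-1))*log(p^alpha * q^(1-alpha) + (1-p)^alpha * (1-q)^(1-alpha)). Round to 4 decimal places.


Renyi divergence of order alpha between Bernoulli distributions:
D = (1/(alpha-1))*log(p^alpha * q^(1-alpha) + (1-p)^alpha * (1-q)^(1-alpha)).
alpha = 3, p = 0.6, q = 0.95.
p^alpha * q^(1-alpha) = 0.6^3 * 0.95^-2 = 0.239335.
(1-p)^alpha * (1-q)^(1-alpha) = 0.4^3 * 0.05^-2 = 25.6.
sum = 0.239335 + 25.6 = 25.839335.
D = (1/2)*log(25.839335) = 1.6259

1.6259


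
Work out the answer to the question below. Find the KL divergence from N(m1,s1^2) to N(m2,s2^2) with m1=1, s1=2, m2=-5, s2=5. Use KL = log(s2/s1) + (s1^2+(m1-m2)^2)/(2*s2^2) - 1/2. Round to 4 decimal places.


KL divergence between normal distributions:
KL = log(s2/s1) + (s1^2 + (m1-m2)^2)/(2*s2^2) - 1/2.
log(5/2) = 0.916291.
(2^2 + (1--5)^2)/(2*5^2) = (4 + 36)/50 = 0.8.
KL = 0.916291 + 0.8 - 0.5 = 1.2163

1.2163


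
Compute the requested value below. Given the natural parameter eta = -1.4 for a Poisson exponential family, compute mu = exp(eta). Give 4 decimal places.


Expectation parameter for Poisson exponential family:
mu = exp(eta).
eta = -1.4.
mu = exp(-1.4) = 0.2466

0.2466


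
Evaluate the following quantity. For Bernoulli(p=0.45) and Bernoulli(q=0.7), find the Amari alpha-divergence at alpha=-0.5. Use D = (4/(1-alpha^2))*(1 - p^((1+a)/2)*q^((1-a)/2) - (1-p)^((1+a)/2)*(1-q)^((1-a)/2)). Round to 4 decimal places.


Amari alpha-divergence:
D = (4/(1-alpha^2))*(1 - p^((1+a)/2)*q^((1-a)/2) - (1-p)^((1+a)/2)*(1-q)^((1-a)/2)).
alpha = -0.5, p = 0.45, q = 0.7.
e1 = (1+alpha)/2 = 0.25, e2 = (1-alpha)/2 = 0.75.
t1 = p^e1 * q^e2 = 0.45^0.25 * 0.7^0.75 = 0.626797.
t2 = (1-p)^e1 * (1-q)^e2 = 0.55^0.25 * 0.3^0.75 = 0.349085.
4/(1-alpha^2) = 5.333333.
D = 5.333333*(1 - 0.626797 - 0.349085) = 0.1286

0.1286


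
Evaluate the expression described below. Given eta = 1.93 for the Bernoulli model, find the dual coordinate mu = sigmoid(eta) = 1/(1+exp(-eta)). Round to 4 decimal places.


Dual coordinate (expectation parameter) for Bernoulli:
mu = 1/(1+exp(-eta)).
eta = 1.93.
exp(-eta) = exp(-1.93) = 0.145148.
mu = 1/(1+0.145148) = 0.8732

0.8732


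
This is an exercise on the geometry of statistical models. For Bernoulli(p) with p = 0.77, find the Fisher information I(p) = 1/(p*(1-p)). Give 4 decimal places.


For Bernoulli(p), Fisher information is I(p) = 1/(p*(1-p)).
p = 0.77, 1-p = 0.23.
p*(1-p) = 0.1771.
I(p) = 1/0.1771 = 5.6465

5.6465


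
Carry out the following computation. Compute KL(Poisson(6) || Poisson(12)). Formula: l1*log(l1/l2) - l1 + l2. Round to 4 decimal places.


KL divergence for Poisson:
KL = l1*log(l1/l2) - l1 + l2.
l1 = 6, l2 = 12.
log(6/12) = -0.693147.
l1*log(l1/l2) = 6 * -0.693147 = -4.158883.
KL = -4.158883 - 6 + 12 = 1.8411

1.8411


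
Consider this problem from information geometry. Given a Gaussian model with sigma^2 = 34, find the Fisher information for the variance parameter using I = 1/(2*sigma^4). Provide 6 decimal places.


Fisher information for variance: I(sigma^2) = 1/(2*sigma^4).
sigma^2 = 34, so sigma^4 = 1156.
I = 1/(2*1156) = 1/2312 = 0.000433

0.000433


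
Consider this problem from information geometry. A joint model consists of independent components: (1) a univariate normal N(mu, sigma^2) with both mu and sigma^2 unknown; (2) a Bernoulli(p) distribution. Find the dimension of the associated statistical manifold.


The dimension of a statistical manifold equals the number of free
(independent) real parameters of the model. For a product of independent
blocks the parameter counts add.
- normal (mu, sigma^2): 2.
- Bernoulli (p): 1.
Total = 2 + 1 = 3.
Dimension = 3

3


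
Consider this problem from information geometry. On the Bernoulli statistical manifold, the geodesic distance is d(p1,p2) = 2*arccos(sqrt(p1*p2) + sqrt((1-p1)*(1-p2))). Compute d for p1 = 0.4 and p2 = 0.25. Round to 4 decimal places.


Geodesic distance on Bernoulli manifold:
d(p1,p2) = 2*arccos(sqrt(p1*p2) + sqrt((1-p1)*(1-p2))).
sqrt(p1*p2) = sqrt(0.4*0.25) = 0.316228.
sqrt((1-p1)*(1-p2)) = sqrt(0.6*0.75) = 0.67082.
arg = 0.316228 + 0.67082 = 0.987048.
d = 2*arccos(0.987048) = 0.3222

0.3222


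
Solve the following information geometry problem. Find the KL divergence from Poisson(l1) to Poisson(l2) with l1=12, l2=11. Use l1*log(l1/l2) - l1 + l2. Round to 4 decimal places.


KL divergence for Poisson:
KL = l1*log(l1/l2) - l1 + l2.
l1 = 12, l2 = 11.
log(12/11) = 0.087011.
l1*log(l1/l2) = 12 * 0.087011 = 1.044137.
KL = 1.044137 - 12 + 11 = 0.0441

0.0441


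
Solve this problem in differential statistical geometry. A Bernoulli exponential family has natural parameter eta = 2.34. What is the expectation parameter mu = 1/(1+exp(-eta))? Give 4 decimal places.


Dual coordinate (expectation parameter) for Bernoulli:
mu = 1/(1+exp(-eta)).
eta = 2.34.
exp(-eta) = exp(-2.34) = 0.096328.
mu = 1/(1+0.096328) = 0.9121

0.9121


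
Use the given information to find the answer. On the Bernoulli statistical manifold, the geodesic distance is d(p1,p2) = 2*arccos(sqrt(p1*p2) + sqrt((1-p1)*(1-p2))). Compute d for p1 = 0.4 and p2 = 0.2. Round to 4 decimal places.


Geodesic distance on Bernoulli manifold:
d(p1,p2) = 2*arccos(sqrt(p1*p2) + sqrt((1-p1)*(1-p2))).
sqrt(p1*p2) = sqrt(0.4*0.2) = 0.282843.
sqrt((1-p1)*(1-p2)) = sqrt(0.6*0.8) = 0.69282.
arg = 0.282843 + 0.69282 = 0.975663.
d = 2*arccos(0.975663) = 0.4421

0.4421


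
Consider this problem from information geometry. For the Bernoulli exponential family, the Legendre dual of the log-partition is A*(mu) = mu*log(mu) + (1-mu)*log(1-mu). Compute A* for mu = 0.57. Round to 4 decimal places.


Legendre transform for Bernoulli:
A*(mu) = mu*log(mu) + (1-mu)*log(1-mu).
mu = 0.57, 1-mu = 0.43.
mu*log(mu) = 0.57*log(0.57) = -0.320408.
(1-mu)*log(1-mu) = 0.43*log(0.43) = -0.362907.
A* = -0.320408 + -0.362907 = -0.6833

-0.6833


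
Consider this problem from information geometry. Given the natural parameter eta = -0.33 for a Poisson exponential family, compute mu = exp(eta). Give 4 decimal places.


Expectation parameter for Poisson exponential family:
mu = exp(eta).
eta = -0.33.
mu = exp(-0.33) = 0.7189

0.7189


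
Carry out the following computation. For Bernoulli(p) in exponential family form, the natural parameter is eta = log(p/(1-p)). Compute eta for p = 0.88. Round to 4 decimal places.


Natural parameter for Bernoulli: eta = log(p/(1-p)).
p = 0.88, 1-p = 0.12.
p/(1-p) = 7.333333.
eta = log(7.333333) = 1.9924

1.9924


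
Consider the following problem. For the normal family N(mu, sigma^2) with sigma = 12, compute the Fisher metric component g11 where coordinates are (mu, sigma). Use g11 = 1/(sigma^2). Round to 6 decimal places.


For the 2-parameter normal family, the Fisher metric has:
  g11 = 1/sigma^2, g22 = 2/sigma^2.
sigma = 12, sigma^2 = 144.
g11 = 0.006944

0.006944


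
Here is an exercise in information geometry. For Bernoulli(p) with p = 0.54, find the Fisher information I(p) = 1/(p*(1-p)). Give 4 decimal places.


For Bernoulli(p), Fisher information is I(p) = 1/(p*(1-p)).
p = 0.54, 1-p = 0.46.
p*(1-p) = 0.2484.
I(p) = 1/0.2484 = 4.0258

4.0258


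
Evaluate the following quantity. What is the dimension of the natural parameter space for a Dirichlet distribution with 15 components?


Exponential family dimension calculation:
Dirichlet with 15 components has 15 natural parameters.

15


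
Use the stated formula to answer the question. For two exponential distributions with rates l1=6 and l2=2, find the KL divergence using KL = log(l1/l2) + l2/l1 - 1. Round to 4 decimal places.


KL divergence for exponential family:
KL = log(l1/l2) + l2/l1 - 1.
log(6/2) = 1.098612.
2/6 = 0.333333.
KL = 1.098612 + 0.333333 - 1 = 0.4319

0.4319


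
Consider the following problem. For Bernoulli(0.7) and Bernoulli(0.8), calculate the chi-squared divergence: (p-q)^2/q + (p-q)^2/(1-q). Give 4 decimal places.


Chi-squared divergence between Bernoulli distributions:
chi^2 = (p-q)^2/q + (p-q)^2/(1-q).
p = 0.7, q = 0.8, p-q = -0.1.
(p-q)^2 = 0.01.
term1 = 0.01/0.8 = 0.0125.
term2 = 0.01/0.2 = 0.05.
chi^2 = 0.0125 + 0.05 = 0.0625

0.0625


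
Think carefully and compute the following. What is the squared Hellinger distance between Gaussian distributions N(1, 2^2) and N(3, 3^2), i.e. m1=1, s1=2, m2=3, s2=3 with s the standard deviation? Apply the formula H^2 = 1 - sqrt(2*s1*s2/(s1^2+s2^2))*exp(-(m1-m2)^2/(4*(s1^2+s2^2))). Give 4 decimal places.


Squared Hellinger distance for Gaussians:
H^2 = 1 - sqrt(2*s1*s2/(s1^2+s2^2)) * exp(-(m1-m2)^2/(4*(s1^2+s2^2))).
s1^2 = 4, s2^2 = 9, s1^2+s2^2 = 13.
sqrt(2*2*3/(13)) = 0.960769.
(m1-m2)^2 = (-2)^2 = 4.
exp(-4/(4*13)) = exp(-0.076923) = 0.925961.
H^2 = 1 - 0.960769*0.925961 = 0.1104

0.1104


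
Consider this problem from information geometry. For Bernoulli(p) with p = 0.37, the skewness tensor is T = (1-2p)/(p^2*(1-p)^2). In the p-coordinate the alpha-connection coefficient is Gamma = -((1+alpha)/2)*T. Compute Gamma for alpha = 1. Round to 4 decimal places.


Skewness (Amari-Chentsov) tensor: T = (1-2p)/(p^2*(1-p)^2).
p = 0.37, 1-2p = 0.26, p^2 = 0.1369, (1-p)^2 = 0.3969.
T = 0.26/(0.1369 * 0.3969) = 4.785076.
In the p-coordinate, Gamma^(alpha) = Gamma^(0) - (alpha/2)*T with Gamma^(0) = (1/2)*g'(p) = -T/2,
so Gamma^(alpha) = -((1+alpha)/2)*T.
alpha = 1, -(1+alpha)/2 = -1.0.
Gamma = -1.0 * 4.785076 = -4.7851

-4.7851


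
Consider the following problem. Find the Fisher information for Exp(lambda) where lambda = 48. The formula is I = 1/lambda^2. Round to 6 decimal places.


Fisher information for exponential: I(lambda) = 1/lambda^2.
lambda = 48, lambda^2 = 2304.
I = 1/2304 = 0.000434

0.000434


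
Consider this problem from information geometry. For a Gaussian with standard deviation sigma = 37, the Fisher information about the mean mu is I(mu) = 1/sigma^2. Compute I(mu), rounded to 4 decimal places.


The Fisher information for the mean of a normal distribution is I(mu) = 1/sigma^2.
sigma = 37, so sigma^2 = 1369.
I(mu) = 1/1369 = 0.0007

0.0007


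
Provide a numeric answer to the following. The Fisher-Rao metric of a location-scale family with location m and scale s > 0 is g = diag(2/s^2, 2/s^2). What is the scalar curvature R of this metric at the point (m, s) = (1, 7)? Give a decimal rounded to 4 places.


The metric has the form g = (A dm^2 + B ds^2)/s^2 with A = 2, B = 2.
Substitute u = sqrt(A/B)*m: g = B*(du^2 + ds^2)/s^2, i.e. B times the
Poincare upper half-plane metric, which has constant Gaussian curvature -1.
Scaling a 2D metric by a constant c divides the Gaussian curvature by c,
so K = -1/B = -1/(2) = -0.5000 everywhere (the point (m, s) = (1, 7) is irrelevant:
the curvature is constant).
Scalar curvature in dimension 2: R = 2K = -2/(2) = -1.0000.

-1.0000


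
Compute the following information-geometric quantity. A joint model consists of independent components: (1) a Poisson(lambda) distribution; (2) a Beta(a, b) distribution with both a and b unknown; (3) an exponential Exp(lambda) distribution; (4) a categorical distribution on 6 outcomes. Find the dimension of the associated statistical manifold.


The dimension of a statistical manifold equals the number of free
(independent) real parameters of the model. For a product of independent
blocks the parameter counts add.
- Poisson (lambda): 1.
- Beta (a, b): 2.
- exponential (lambda): 1.
- categorical on 6 outcomes (probabilities sum to 1): 6-1 = 5.
Total = 1 + 2 + 1 + 5 = 9.
Dimension = 9

9


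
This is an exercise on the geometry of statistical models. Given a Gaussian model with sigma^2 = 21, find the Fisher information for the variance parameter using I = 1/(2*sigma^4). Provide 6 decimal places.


Fisher information for variance: I(sigma^2) = 1/(2*sigma^4).
sigma^2 = 21, so sigma^4 = 441.
I = 1/(2*441) = 1/882 = 0.001134

0.001134


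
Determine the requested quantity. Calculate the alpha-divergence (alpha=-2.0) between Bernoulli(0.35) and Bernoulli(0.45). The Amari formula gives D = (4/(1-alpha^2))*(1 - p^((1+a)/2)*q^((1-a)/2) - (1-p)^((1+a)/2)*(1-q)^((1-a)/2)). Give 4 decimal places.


Amari alpha-divergence:
D = (4/(1-alpha^2))*(1 - p^((1+a)/2)*q^((1-a)/2) - (1-p)^((1+a)/2)*(1-q)^((1-a)/2)).
alpha = -2.0, p = 0.35, q = 0.45.
e1 = (1+alpha)/2 = -0.5, e2 = (1-alpha)/2 = 1.5.
t1 = p^e1 * q^e2 = 0.35^-0.5 * 0.45^1.5 = 0.510252.
t2 = (1-p)^e1 * (1-q)^e2 = 0.65^-0.5 * 0.55^1.5 = 0.505926.
4/(1-alpha^2) = -1.333333.
D = -1.333333*(1 - 0.510252 - 0.505926) = 0.0216

0.0216


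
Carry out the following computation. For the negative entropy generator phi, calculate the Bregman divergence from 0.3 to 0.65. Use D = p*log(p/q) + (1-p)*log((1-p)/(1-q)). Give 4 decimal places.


Bregman divergence with negative entropy generator:
D = p*log(p/q) + (1-p)*log((1-p)/(1-q)).
p = 0.3, q = 0.65.
p*log(p/q) = 0.3*log(0.3/0.65) = -0.231957.
(1-p)*log((1-p)/(1-q)) = 0.7*log(0.7/0.35) = 0.485203.
D = -0.231957 + 0.485203 = 0.2532

0.2532


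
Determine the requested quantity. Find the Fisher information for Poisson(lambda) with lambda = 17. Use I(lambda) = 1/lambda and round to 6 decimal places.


Fisher information for Poisson: I(lambda) = 1/lambda.
lambda = 17.
I(lambda) = 1/17 = 0.058824

0.058824


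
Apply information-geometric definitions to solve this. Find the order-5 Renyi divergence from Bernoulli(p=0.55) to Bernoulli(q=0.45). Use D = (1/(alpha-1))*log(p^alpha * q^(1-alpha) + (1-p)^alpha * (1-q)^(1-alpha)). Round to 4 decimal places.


Renyi divergence of order alpha between Bernoulli distributions:
D = (1/(alpha-1))*log(p^alpha * q^(1-alpha) + (1-p)^alpha * (1-q)^(1-alpha)).
alpha = 5, p = 0.55, q = 0.45.
p^alpha * q^(1-alpha) = 0.55^5 * 0.45^-4 = 1.227336.
(1-p)^alpha * (1-q)^(1-alpha) = 0.45^5 * 0.55^-4 = 0.201656.
sum = 1.227336 + 0.201656 = 1.428992.
D = (1/4)*log(1.428992) = 0.0892

0.0892


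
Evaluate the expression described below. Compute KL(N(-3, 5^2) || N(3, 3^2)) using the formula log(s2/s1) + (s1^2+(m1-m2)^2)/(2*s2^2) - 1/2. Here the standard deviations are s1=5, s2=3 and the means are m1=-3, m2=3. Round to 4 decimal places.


KL divergence between normal distributions:
KL = log(s2/s1) + (s1^2 + (m1-m2)^2)/(2*s2^2) - 1/2.
log(3/5) = -0.510826.
(5^2 + (-3-3)^2)/(2*3^2) = (25 + 36)/18 = 3.388889.
KL = -0.510826 + 3.388889 - 0.5 = 2.3781

2.3781


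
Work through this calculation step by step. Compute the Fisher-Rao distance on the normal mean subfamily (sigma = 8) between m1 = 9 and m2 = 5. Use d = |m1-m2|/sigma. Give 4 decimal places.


On the fixed-variance normal subfamily, geodesic distance = |m1-m2|/sigma.
|9 - 5| = 4.
sigma = 8.
d = 4/8 = 0.5000

0.5000


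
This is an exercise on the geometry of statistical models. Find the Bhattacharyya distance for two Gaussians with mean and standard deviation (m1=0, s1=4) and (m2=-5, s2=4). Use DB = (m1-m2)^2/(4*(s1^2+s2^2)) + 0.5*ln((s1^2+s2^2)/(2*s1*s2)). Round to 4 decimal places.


Bhattacharyya distance between two Gaussians:
DB = (m1-m2)^2/(4*(s1^2+s2^2)) + (1/2)*ln((s1^2+s2^2)/(2*s1*s2)).
(m1-m2)^2 = (5)^2 = 25.
s1^2+s2^2 = 16 + 16 = 32.
term1 = 25/128 = 0.195312.
term2 = 0.5*ln(32/32.0) = 0.0.
DB = 0.195312 + 0.0 = 0.1953

0.1953


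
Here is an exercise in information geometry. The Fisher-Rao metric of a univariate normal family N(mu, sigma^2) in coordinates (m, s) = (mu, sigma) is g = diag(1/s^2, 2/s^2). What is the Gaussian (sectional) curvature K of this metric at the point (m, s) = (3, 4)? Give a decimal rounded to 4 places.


The metric has the form g = (A dm^2 + B ds^2)/s^2 with A = 1, B = 2.
Substitute u = sqrt(A/B)*m: g = B*(du^2 + ds^2)/s^2, i.e. B times the
Poincare upper half-plane metric, which has constant Gaussian curvature -1.
Scaling a 2D metric by a constant c divides the Gaussian curvature by c,
so K = -1/B = -1/(2) = -0.5000 everywhere (the point (m, s) = (3, 4) is irrelevant:
the curvature is constant).
The requested Gaussian curvature is K = -0.5000.

-0.5000


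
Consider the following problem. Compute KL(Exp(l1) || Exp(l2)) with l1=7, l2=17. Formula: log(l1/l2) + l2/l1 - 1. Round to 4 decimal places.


KL divergence for exponential family:
KL = log(l1/l2) + l2/l1 - 1.
log(7/17) = -0.887303.
17/7 = 2.428571.
KL = -0.887303 + 2.428571 - 1 = 0.5413

0.5413


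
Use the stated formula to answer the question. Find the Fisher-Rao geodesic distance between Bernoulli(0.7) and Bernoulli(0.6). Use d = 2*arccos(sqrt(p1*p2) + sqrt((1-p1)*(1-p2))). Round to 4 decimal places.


Geodesic distance on Bernoulli manifold:
d(p1,p2) = 2*arccos(sqrt(p1*p2) + sqrt((1-p1)*(1-p2))).
sqrt(p1*p2) = sqrt(0.7*0.6) = 0.648074.
sqrt((1-p1)*(1-p2)) = sqrt(0.3*0.4) = 0.34641.
arg = 0.648074 + 0.34641 = 0.994484.
d = 2*arccos(0.994484) = 0.2102

0.2102


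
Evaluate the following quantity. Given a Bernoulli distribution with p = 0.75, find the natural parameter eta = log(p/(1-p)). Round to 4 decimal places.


Natural parameter for Bernoulli: eta = log(p/(1-p)).
p = 0.75, 1-p = 0.25.
p/(1-p) = 3.0.
eta = log(3.0) = 1.0986

1.0986


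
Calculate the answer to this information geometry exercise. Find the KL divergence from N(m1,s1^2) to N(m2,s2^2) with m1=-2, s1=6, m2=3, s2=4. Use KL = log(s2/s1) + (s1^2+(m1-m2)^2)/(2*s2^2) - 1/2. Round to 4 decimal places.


KL divergence between normal distributions:
KL = log(s2/s1) + (s1^2 + (m1-m2)^2)/(2*s2^2) - 1/2.
log(4/6) = -0.405465.
(6^2 + (-2-3)^2)/(2*4^2) = (36 + 25)/32 = 1.90625.
KL = -0.405465 + 1.90625 - 0.5 = 1.0008

1.0008


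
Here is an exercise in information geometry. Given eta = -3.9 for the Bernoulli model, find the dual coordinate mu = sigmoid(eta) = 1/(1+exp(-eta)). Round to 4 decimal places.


Dual coordinate (expectation parameter) for Bernoulli:
mu = 1/(1+exp(-eta)).
eta = -3.9.
exp(-eta) = exp(3.9) = 49.402449.
mu = 1/(1+49.402449) = 0.0198

0.0198


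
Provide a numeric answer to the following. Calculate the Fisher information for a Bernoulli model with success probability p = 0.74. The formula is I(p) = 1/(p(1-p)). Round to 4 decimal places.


For Bernoulli(p), Fisher information is I(p) = 1/(p*(1-p)).
p = 0.74, 1-p = 0.26.
p*(1-p) = 0.1924.
I(p) = 1/0.1924 = 5.1975

5.1975


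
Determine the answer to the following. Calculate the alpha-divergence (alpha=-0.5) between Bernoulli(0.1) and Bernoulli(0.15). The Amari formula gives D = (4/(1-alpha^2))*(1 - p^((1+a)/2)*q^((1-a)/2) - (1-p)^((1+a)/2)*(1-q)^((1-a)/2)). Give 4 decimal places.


Amari alpha-divergence:
D = (4/(1-alpha^2))*(1 - p^((1+a)/2)*q^((1-a)/2) - (1-p)^((1+a)/2)*(1-q)^((1-a)/2)).
alpha = -0.5, p = 0.1, q = 0.15.
e1 = (1+alpha)/2 = 0.25, e2 = (1-alpha)/2 = 0.75.
t1 = p^e1 * q^e2 = 0.1^0.25 * 0.15^0.75 = 0.13554.
t2 = (1-p)^e1 * (1-q)^e2 = 0.9^0.25 * 0.85^0.75 = 0.862233.
4/(1-alpha^2) = 5.333333.
D = 5.333333*(1 - 0.13554 - 0.862233) = 0.0119

0.0119


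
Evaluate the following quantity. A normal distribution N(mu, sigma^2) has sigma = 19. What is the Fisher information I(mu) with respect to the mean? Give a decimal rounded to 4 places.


The Fisher information for the mean of a normal distribution is I(mu) = 1/sigma^2.
sigma = 19, so sigma^2 = 361.
I(mu) = 1/361 = 0.0028

0.0028


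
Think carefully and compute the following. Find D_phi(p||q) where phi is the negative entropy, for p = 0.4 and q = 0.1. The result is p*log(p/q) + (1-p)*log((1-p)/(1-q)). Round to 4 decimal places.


Bregman divergence with negative entropy generator:
D = p*log(p/q) + (1-p)*log((1-p)/(1-q)).
p = 0.4, q = 0.1.
p*log(p/q) = 0.4*log(0.4/0.1) = 0.554518.
(1-p)*log((1-p)/(1-q)) = 0.6*log(0.6/0.9) = -0.243279.
D = 0.554518 + -0.243279 = 0.3112

0.3112


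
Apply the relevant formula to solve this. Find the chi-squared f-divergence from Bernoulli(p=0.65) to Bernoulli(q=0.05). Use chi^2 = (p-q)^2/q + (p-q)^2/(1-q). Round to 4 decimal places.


Chi-squared divergence between Bernoulli distributions:
chi^2 = (p-q)^2/q + (p-q)^2/(1-q).
p = 0.65, q = 0.05, p-q = 0.6.
(p-q)^2 = 0.36.
term1 = 0.36/0.05 = 7.2.
term2 = 0.36/0.95 = 0.378947.
chi^2 = 7.2 + 0.378947 = 7.5789

7.5789


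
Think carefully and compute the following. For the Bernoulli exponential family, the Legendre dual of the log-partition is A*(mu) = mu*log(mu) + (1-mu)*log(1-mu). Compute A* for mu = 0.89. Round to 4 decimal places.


Legendre transform for Bernoulli:
A*(mu) = mu*log(mu) + (1-mu)*log(1-mu).
mu = 0.89, 1-mu = 0.11.
mu*log(mu) = 0.89*log(0.89) = -0.103715.
(1-mu)*log(1-mu) = 0.11*log(0.11) = -0.2428.
A* = -0.103715 + -0.2428 = -0.3465

-0.3465


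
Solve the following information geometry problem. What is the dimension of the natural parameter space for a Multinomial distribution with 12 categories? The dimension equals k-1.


Exponential family dimension calculation:
For Multinomial with k=12 categories, dim = k-1 = 11.

11


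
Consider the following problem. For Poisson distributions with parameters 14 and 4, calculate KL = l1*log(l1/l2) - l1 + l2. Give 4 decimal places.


KL divergence for Poisson:
KL = l1*log(l1/l2) - l1 + l2.
l1 = 14, l2 = 4.
log(14/4) = 1.252763.
l1*log(l1/l2) = 14 * 1.252763 = 17.538682.
KL = 17.538682 - 14 + 4 = 7.5387

7.5387


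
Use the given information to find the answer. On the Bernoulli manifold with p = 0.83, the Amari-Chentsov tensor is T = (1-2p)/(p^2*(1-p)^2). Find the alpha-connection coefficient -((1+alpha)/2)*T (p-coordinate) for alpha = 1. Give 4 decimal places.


Skewness (Amari-Chentsov) tensor: T = (1-2p)/(p^2*(1-p)^2).
p = 0.83, 1-2p = -0.66, p^2 = 0.6889, (1-p)^2 = 0.0289.
T = -0.66/(0.6889 * 0.0289) = -33.150487.
In the p-coordinate, Gamma^(alpha) = Gamma^(0) - (alpha/2)*T with Gamma^(0) = (1/2)*g'(p) = -T/2,
so Gamma^(alpha) = -((1+alpha)/2)*T.
alpha = 1, -(1+alpha)/2 = -1.0.
Gamma = -1.0 * -33.150487 = 33.1505

33.1505


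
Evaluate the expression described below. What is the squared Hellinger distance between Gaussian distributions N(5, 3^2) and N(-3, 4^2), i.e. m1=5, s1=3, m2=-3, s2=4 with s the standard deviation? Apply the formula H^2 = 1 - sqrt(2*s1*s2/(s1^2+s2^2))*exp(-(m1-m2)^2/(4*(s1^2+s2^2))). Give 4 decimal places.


Squared Hellinger distance for Gaussians:
H^2 = 1 - sqrt(2*s1*s2/(s1^2+s2^2)) * exp(-(m1-m2)^2/(4*(s1^2+s2^2))).
s1^2 = 9, s2^2 = 16, s1^2+s2^2 = 25.
sqrt(2*3*4/(25)) = 0.979796.
(m1-m2)^2 = (8)^2 = 64.
exp(-64/(4*25)) = exp(-0.64) = 0.527292.
H^2 = 1 - 0.979796*0.527292 = 0.4834

0.4834


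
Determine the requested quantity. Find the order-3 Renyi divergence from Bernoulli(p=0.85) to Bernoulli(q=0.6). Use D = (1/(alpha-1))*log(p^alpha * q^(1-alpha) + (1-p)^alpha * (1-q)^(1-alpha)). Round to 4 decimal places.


Renyi divergence of order alpha between Bernoulli distributions:
D = (1/(alpha-1))*log(p^alpha * q^(1-alpha) + (1-p)^alpha * (1-q)^(1-alpha)).
alpha = 3, p = 0.85, q = 0.6.
p^alpha * q^(1-alpha) = 0.85^3 * 0.6^-2 = 1.705903.
(1-p)^alpha * (1-q)^(1-alpha) = 0.15^3 * 0.4^-2 = 0.021094.
sum = 1.705903 + 0.021094 = 1.726997.
D = (1/2)*log(1.726997) = 0.2732

0.2732
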